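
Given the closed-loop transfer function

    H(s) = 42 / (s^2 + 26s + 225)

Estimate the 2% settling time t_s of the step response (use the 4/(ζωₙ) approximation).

Comparing s^2 + 26s + 225 to s^2 + 2ζωₙs + ωₙ²: ωₙ = 15 rad/s and ζ = 26/(2·15) ≈ 0.8667.
ζωₙ = 26/2 = 13, so t_s ≈ 4/(ζωₙ) = 4/13 ≈ 0.3077 s.

t_s ≈ 0.3077 s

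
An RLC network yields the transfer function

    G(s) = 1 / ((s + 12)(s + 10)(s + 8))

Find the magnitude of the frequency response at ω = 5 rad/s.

Substitute s = j5: numerator = 1, denominator = 210 + j1355.
|G(j5)| = |1| / |210 + j1355| = 1 / 1371.2 ≈ 0.0007293.

|G(j5)| ≈ 0.0007293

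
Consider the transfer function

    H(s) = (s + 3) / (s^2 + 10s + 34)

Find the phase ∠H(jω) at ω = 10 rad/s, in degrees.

At s = j10: numerator = 3 + j10, denominator = -66 + j100.
∠H = ∠num − ∠den = 73.301° − (123.42°) = -50.12°.

∠H(j10) ≈ -50.12°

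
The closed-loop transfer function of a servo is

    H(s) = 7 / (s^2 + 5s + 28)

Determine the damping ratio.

Compare the denominator to the standard form s^2 + 2ζωₙs + ωₙ².
ωₙ² = 28, so ωₙ = √28 ≈ 5.292 rad/s.
2ζωₙ = 5, so ζ = 5/(2·√28) ≈ 0.4725.
With ζ = 0.4725 the response is underdamped.

ζ ≈ 0.4725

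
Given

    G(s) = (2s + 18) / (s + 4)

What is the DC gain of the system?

Set s = 0: G(0) = (18) / (4) = 9/2.

G(0) = 9/2 ≈ 4.500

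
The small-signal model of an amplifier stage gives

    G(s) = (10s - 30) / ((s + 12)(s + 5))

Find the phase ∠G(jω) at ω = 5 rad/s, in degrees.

At s = j5: numerator = -30 + j50, denominator = 35 + j85.
∠G = ∠num − ∠den = 120.96° − (67.620°) = 53.34°.

∠G(j5) ≈ 53.34°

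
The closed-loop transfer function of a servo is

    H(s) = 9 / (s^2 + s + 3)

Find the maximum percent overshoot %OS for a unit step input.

Comparing s^2 + s + 3 to s^2 + 2ζωₙs + ωₙ²: ωₙ = √3 ≈ 1.732 rad/s and ζ = 1/(2·√3) ≈ 0.2887.
%OS = 100·exp(−πζ/√(1−ζ²)) = 100·exp(−π·0.2887/√(1−0.2887²)) ≈ 38.8%.

%OS ≈ 38.8%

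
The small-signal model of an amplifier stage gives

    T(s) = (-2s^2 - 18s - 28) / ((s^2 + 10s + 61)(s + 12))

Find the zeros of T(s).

Set the numerator to zero: -2s^2 - 18s - 28 = 0, i.e. -2·(s^2 + 9s + 14) = 0.
Factoring: (s + 2)(s + 7) = 0.

s = -2, -7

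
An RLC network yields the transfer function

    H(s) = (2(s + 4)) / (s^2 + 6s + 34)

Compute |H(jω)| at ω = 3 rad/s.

|H(j3)| ≈ 0.3246

Substitute s = j3: numerator = 8 + j6, denominator = 25 + j18.
|H(j3)| = |8 + j6| / |25 + j18| = 10 / 30.806 ≈ 0.3246.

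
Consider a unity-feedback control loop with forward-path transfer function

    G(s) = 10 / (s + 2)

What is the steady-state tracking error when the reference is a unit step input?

e_ss = 0.1667

G(s) has no poles at the origin.
This is a Type 0 system. Kp = lim_{s→0} G(s) = 10/2 = 5.
e_ss = 1/(1 + Kp) = 1/(1 + 5) = 1/6 ≈ 0.1667.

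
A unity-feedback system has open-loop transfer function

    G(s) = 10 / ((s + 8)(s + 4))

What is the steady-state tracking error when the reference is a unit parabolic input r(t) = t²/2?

G(s) has no poles at the origin.
This is a Type 0 system; Ka = lim_{s→0} s^2·G(s) = 0, so the steady-state error for a parabola input is infinite.

e_ss = ∞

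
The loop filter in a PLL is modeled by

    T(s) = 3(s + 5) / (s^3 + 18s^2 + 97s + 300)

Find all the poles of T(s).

s = -3 + 4j, -3 - 4j, -12

The poles are the roots of the denominator s^3 + 18s^2 + 97s + 300 = 0.
Trying s = -12: the polynomial evaluates to 0, so (s + 12) is a factor.
Dividing out leaves s^2 + 6s + 25 = 0.
The quadratic formula then gives s = -3 ± 4j.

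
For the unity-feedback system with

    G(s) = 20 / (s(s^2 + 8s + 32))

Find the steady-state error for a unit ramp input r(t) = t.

e_ss = 1.600

G(s) has one pole at the origin.
This is a Type 1 system. Kv = lim_{s→0} s·G(s) = 20/32 = 5/8.
e_ss = 1/Kv = 1/(5/8) = 8/5 ≈ 1.600.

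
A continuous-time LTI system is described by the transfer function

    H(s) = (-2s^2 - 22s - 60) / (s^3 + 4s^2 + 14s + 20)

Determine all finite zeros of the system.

s = -6, -5

Set the numerator to zero: -2s^2 - 22s - 60 = 0, i.e. -2·(s^2 + 11s + 30) = 0.
Factoring: (s + 6)(s + 5) = 0.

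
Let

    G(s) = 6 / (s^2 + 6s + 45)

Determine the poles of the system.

s = -3 + 6j, -3 - 6j

The poles are the roots of the denominator s^2 + 6s + 45 = 0.
Using the quadratic formula: s = (-6 ± √(-144))/2 = -3 ± 6j.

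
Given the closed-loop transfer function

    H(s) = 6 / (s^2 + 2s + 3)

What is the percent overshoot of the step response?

%OS ≈ 10.8%

Comparing s^2 + 2s + 3 to s^2 + 2ζωₙs + ωₙ²: ωₙ = √3 ≈ 1.732 rad/s and ζ = 2/(2·√3) ≈ 0.5774.
%OS = 100·exp(−πζ/√(1−ζ²)) = 100·exp(−π·0.5774/√(1−0.5774²)) ≈ 10.8%.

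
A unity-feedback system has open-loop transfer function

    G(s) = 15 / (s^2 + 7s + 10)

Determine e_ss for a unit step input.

e_ss = 0.4000

G(s) has no poles at the origin.
This is a Type 0 system. Kp = lim_{s→0} G(s) = 15/10 = 3/2.
e_ss = 1/(1 + Kp) = 1/(1 + 3/2) = 2/5 ≈ 0.4000.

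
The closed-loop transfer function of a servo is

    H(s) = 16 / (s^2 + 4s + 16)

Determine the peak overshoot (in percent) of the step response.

Comparing s^2 + 4s + 16 to s^2 + 2ζωₙs + ωₙ²: ωₙ = 4 rad/s and ζ = 4/(2·4) = 0.5.
%OS = 100·exp(−πζ/√(1−ζ²)) = 100·exp(−π·0.5/√(1−0.5²)) ≈ 16.3%.

%OS ≈ 16.3%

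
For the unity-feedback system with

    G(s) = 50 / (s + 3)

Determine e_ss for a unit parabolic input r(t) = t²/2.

e_ss = ∞

G(s) has no poles at the origin.
This is a Type 0 system; Ka = lim_{s→0} s^2·G(s) = 0, so the steady-state error for a parabola input is infinite.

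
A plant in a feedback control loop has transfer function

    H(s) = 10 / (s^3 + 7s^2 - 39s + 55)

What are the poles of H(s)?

s = -11, 2 ± j

The poles are the roots of the denominator s^3 + 7s^2 - 39s + 55 = 0.
Trying s = -11: the polynomial evaluates to 0, so (s + 11) is a factor.
Dividing out leaves s^2 - 4s + 5 = 0.
The quadratic formula then gives s = 2 ± 1j.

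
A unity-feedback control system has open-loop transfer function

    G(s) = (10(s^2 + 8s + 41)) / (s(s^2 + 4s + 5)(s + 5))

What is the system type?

Type 1

The denominator has 1 factor of s at the origin (free integrator), so this is a Type 1 system.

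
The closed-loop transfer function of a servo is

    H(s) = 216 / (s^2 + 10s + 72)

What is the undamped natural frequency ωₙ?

ωₙ ≈ 8.485 rad/s

Compare the denominator to the standard form s^2 + 2ζωₙs + ωₙ².
ωₙ² = 72, so ωₙ = √72 ≈ 8.485 rad/s.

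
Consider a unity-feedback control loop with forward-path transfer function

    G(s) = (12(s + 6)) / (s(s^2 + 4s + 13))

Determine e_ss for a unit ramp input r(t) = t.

G(s) has one pole at the origin.
This is a Type 1 system. Kv = lim_{s→0} s·G(s) = 72/13.
e_ss = 1/Kv = 1/(72/13) = 13/72 ≈ 0.1806.

e_ss = 0.1806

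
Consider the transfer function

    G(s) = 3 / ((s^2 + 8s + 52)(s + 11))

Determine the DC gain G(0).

At s = 0 each factor (s + a) contributes a and each (s^2 + bs + c) contributes c.
G(0) = 3·1 / ((52) · (11)) = 3/572 = 3/572.

G(0) = 3/572 ≈ 0.005245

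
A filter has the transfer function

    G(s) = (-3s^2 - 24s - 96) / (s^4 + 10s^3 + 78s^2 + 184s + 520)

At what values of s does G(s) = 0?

s = -4 + 4j, -4 - 4j

Set the numerator to zero: -3s^2 - 24s - 96 = 0, i.e. -3·(s^2 + 8s + 32) = 0.
Factoring: (s^2 + 8s + 32) = 0.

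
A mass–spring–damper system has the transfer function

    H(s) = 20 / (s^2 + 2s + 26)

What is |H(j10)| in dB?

Substitute s = j10: numerator = 20, denominator = -74 + j20.
|H(j10)| = |20| / |-74 + j20| = 20 / 76.655 ≈ 0.2609.
In decibels: 20·log₁₀(0.2609) ≈ -11.7 dB.

|H(j10)|_dB ≈ -11.7 dB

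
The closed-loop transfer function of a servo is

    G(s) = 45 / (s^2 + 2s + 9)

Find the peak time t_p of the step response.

Comparing s^2 + 2s + 9 to s^2 + 2ζωₙs + ωₙ²: ωₙ = 3 rad/s and ζ = 2/(2·3) ≈ 0.3333.
ζωₙ = 2/2 = 1, so ω_d = ωₙ√(1−ζ²) = √(ωₙ² − (ζωₙ)²) = √(9 − 1²) = √8 ≈ 2.828 rad/s.
t_p = π/ω_d = π/2.828 ≈ 1.111 s.

t_p ≈ 1.111 s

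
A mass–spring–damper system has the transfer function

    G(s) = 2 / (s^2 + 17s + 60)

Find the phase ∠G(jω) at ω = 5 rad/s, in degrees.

At s = j5: numerator = 2, denominator = 35 + j85.
∠G = ∠num − ∠den = 0° − (67.620°) = -67.62°.

∠G(j5) ≈ -67.62°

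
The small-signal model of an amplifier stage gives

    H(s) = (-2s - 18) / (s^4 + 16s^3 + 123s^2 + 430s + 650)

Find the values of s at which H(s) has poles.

s = -5 + 5j, -5 - 5j, -3 + 2j, -3 - 2j

The poles are the roots of the denominator s^4 + 16s^3 + 123s^2 + 430s + 650 = 0.
No real roots exist; factor into two real quadratics: (s^2 + 10s + 50)(s^2 + 6s + 13) = 0.
Each quadratic gives a conjugate pair via the quadratic formula.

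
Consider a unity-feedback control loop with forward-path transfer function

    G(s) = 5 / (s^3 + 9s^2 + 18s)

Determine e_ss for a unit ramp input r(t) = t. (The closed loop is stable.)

e_ss = 3.600

G(s) has one pole at the origin.
This is a Type 1 system. Kv = lim_{s→0} s·G(s) = 5/18.
e_ss = 1/Kv = 1/(5/18) = 18/5 ≈ 3.600.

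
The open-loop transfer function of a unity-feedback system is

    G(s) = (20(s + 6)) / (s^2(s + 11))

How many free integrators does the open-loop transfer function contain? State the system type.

The denominator has 2 factors of s at the origin (free integrators), so this is a Type 2 system.

Type 2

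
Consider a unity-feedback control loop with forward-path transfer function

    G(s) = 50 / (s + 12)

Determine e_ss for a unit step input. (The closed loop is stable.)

e_ss = 0.1935

G(s) has no poles at the origin.
This is a Type 0 system. Kp = lim_{s→0} G(s) = 50/12 = 25/6.
e_ss = 1/(1 + Kp) = 1/(1 + 25/6) = 6/31 ≈ 0.1935.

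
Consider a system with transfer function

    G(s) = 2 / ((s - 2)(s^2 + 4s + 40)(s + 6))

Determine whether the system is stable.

unstable

The poles can be read from the denominator factors: s = 2, -2 ± 6j, -6.
Since the pole(s) at s = 2 lie in the right half-plane, the system is unstable.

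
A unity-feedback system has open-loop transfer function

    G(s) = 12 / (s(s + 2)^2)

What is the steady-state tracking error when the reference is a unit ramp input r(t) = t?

e_ss = 0.3333

G(s) has one pole at the origin.
This is a Type 1 system. Kv = lim_{s→0} s·G(s) = 12/4 = 3.
e_ss = 1/Kv = 1/(3) = 1/3 ≈ 0.3333.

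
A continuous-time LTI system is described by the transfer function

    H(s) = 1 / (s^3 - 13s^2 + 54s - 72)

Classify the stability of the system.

The denominator s^3 - 13s^2 + 54s - 72 factors as (s - 6)(s - 4)(s - 3), giving poles at s = 6, 4, 3.
Since the pole(s) at s = 6, 4, 3 lie in the right half-plane, the system is unstable.

unstable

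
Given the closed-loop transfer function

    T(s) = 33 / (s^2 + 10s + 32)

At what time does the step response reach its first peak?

Comparing s^2 + 10s + 32 to s^2 + 2ζωₙs + ωₙ²: ωₙ = √32 ≈ 5.657 rad/s and ζ = 10/(2·√32) ≈ 0.8839.
ζωₙ = 10/2 = 5, so ω_d = ωₙ√(1−ζ²) = √(ωₙ² − (ζωₙ)²) = √(32 − 5²) = √7 ≈ 2.646 rad/s.
t_p = π/ω_d = π/2.646 ≈ 1.187 s.

t_p ≈ 1.187 s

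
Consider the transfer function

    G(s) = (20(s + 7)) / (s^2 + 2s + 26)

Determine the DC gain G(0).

At s = 0 each factor (s + a) contributes a and each (s^2 + bs + c) contributes c.
G(0) = 20·(7) / ((26)) = 140/26 = 70/13.

G(0) = 70/13 ≈ 5.385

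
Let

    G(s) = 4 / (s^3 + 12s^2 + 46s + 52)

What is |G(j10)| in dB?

|G(j10)|_dB ≈ -50.0 dB

Substitute s = j10: numerator = 4, denominator = -1148 - j540.
|G(j10)| = |4| / |-1148 - j540| = 4 / 1268.7 ≈ 0.003153.
In decibels: 20·log₁₀(0.003153) ≈ -50.0 dB.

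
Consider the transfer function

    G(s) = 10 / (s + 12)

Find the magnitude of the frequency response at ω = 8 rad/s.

|G(j8)| ≈ 0.6934

Substitute s = j8: numerator = 10, denominator = 12 + j8.
|G(j8)| = |10| / |12 + j8| = 10 / 14.422 ≈ 0.6934.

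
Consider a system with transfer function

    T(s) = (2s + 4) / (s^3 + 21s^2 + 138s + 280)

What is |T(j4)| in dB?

Substitute s = j4: numerator = 4 + j8, denominator = -56 + j488.
|T(j4)| = |4 + j8| / |-56 + j488| = 8.9443 / 491.20 ≈ 0.01821.
In decibels: 20·log₁₀(0.01821) ≈ -34.8 dB.

|T(j4)|_dB ≈ -34.8 dB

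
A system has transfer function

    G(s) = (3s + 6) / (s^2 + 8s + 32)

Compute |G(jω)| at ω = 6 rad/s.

Substitute s = j6: numerator = 6 + j18, denominator = -4 + j48.
|G(j6)| = |6 + j18| / |-4 + j48| = 18.974 / 48.166 ≈ 0.3939.

|G(j6)| ≈ 0.3939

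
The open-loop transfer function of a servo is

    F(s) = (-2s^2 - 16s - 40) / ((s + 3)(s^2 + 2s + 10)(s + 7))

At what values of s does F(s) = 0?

s = -4 ± 2j

Set the numerator to zero: -2s^2 - 16s - 40 = 0, i.e. -2·(s^2 + 8s + 20) = 0.
Factoring: (s^2 + 8s + 20) = 0.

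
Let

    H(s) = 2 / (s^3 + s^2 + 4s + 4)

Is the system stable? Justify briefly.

marginally stable

The denominator s^3 + s^2 + 4s + 4 factors as (s^2 + 4)(s + 1), giving poles at s = 2j, -2j, -1.
Since the simple pole(s) at s = ±2j lie on the jω-axis with none in the right half-plane, the system is marginally stable.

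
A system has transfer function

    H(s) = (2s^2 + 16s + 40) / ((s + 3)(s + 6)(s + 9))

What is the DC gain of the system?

H(0) = 20/81 ≈ 0.2469

Set s = 0: H(0) = (40) / (162) = 20/81.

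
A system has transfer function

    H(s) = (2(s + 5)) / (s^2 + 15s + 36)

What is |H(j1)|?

Substitute s = j1: numerator = 10 + j2, denominator = 35 + j15.
|H(j1)| = |10 + j2| / |35 + j15| = 10.198 / 38.079 ≈ 0.2678.

|H(j1)| ≈ 0.2678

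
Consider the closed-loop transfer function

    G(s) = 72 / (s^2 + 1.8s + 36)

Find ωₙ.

ωₙ = 6 rad/s

Compare the denominator to the standard form s^2 + 2ζωₙs + ωₙ².
ωₙ² = 36, so ωₙ = 6 rad/s.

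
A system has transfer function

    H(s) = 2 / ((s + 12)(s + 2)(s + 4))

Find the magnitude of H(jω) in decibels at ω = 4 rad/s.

Substitute s = j4: numerator = 2, denominator = -192 + j256.
|H(j4)| = |2| / |-192 + j256| = 2 / 320 = 0.006250.
In decibels: 20·log₁₀(0.006250) ≈ -44.1 dB.

|H(j4)|_dB ≈ -44.1 dB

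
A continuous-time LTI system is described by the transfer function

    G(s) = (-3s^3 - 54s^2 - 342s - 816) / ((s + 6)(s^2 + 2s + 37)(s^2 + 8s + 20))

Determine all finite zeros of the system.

s = -5 + 3j, -5 - 3j, -8

Set the numerator to zero: -3s^3 - 54s^2 - 342s - 816 = 0, i.e. -3·(s^3 + 18s^2 + 114s + 272) = 0.
Factoring: (s^2 + 10s + 34)(s + 8) = 0.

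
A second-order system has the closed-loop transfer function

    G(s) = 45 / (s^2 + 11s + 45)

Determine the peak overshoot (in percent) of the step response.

Comparing s^2 + 11s + 45 to s^2 + 2ζωₙs + ωₙ²: ωₙ = √45 ≈ 6.708 rad/s and ζ = 11/(2·√45) ≈ 0.8199.
%OS = 100·exp(−πζ/√(1−ζ²)) = 100·exp(−π·0.8199/√(1−0.8199²)) ≈ 1.11%.

%OS ≈ 1.11%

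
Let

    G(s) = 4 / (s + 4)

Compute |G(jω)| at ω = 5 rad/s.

Substitute s = j5: numerator = 4, denominator = 4 + j5.
|G(j5)| = |4| / |4 + j5| = 4 / 6.4031 ≈ 0.6247.

|G(j5)| ≈ 0.6247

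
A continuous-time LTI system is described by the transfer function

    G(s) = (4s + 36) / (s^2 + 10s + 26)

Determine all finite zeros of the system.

s = -9

Set the numerator to zero: 4s + 36 = 0, i.e. 4·(s + 9) = 0.
So s = -9.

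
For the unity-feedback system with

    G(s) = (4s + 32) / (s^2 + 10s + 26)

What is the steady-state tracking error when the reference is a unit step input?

e_ss = 0.4483

G(s) has no poles at the origin.
This is a Type 0 system. Kp = lim_{s→0} G(s) = 32/26 = 16/13.
e_ss = 1/(1 + Kp) = 1/(1 + 16/13) = 13/29 ≈ 0.4483.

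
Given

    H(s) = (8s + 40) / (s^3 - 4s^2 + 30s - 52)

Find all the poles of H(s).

The poles are the roots of the denominator s^3 - 4s^2 + 30s - 52 = 0.
Trying s = 2: the polynomial evaluates to 0, so (s - 2) is a factor.
Dividing out leaves s^2 - 2s + 26 = 0.
The quadratic formula then gives s = 1 ± 5j.

s = 1 + 5j, 1 - 5j, 2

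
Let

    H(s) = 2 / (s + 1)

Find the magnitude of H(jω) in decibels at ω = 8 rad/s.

Substitute s = j8: numerator = 2, denominator = 1 + j8.
|H(j8)| = |2| / |1 + j8| = 2 / 8.0623 ≈ 0.2481.
In decibels: 20·log₁₀(0.2481) ≈ -12.1 dB.

|H(j8)|_dB ≈ -12.1 dB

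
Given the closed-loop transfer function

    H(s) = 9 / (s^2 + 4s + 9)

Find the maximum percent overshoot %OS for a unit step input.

%OS ≈ 6.02%

Comparing s^2 + 4s + 9 to s^2 + 2ζωₙs + ωₙ²: ωₙ = 3 rad/s and ζ = 4/(2·3) ≈ 0.6667.
%OS = 100·exp(−πζ/√(1−ζ²)) = 100·exp(−π·0.6667/√(1−0.6667²)) ≈ 6.02%.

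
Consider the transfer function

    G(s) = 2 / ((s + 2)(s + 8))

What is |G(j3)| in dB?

|G(j3)|_dB ≈ -23.8 dB

Substitute s = j3: numerator = 2, denominator = 7 + j30.
|G(j3)| = |2| / |7 + j30| = 2 / 30.806 ≈ 0.06492.
In decibels: 20·log₁₀(0.06492) ≈ -23.8 dB.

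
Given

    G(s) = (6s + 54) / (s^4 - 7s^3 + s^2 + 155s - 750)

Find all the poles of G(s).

The poles are the roots of the denominator s^4 - 7s^3 + s^2 + 155s - 750 = 0.
Trying s = 6: the polynomial evaluates to 0, so (s - 6) is a factor.
Dividing out leaves s^3 - s^2 - 5s + 125 = 0.
This factors further as (s^2 - 6s + 25)(s + 5) = 0.

s = 3 + 4j, 3 - 4j, 6, -5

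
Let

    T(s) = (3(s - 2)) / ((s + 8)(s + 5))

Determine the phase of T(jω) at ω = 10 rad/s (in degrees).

At s = j10: numerator = -6 + j30, denominator = -60 + j130.
∠T = ∠num − ∠den = 101.31° − (114.78°) = -13.47°.

∠T(j10) ≈ -13.47°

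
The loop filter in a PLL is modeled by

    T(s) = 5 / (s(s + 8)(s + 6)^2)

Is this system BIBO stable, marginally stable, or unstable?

The poles can be read from the denominator factors: s = 0, -8, -6, -6.
Since the simple pole(s) at s = 0 lie on the jω-axis with none in the right half-plane, the system is marginally stable.

marginally stable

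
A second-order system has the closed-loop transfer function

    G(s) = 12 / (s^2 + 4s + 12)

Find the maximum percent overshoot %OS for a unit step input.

Comparing s^2 + 4s + 12 to s^2 + 2ζωₙs + ωₙ²: ωₙ = √12 ≈ 3.464 rad/s and ζ = 4/(2·√12) ≈ 0.5774.
%OS = 100·exp(−πζ/√(1−ζ²)) = 100·exp(−π·0.5774/√(1−0.5774²)) ≈ 10.8%.

%OS ≈ 10.8%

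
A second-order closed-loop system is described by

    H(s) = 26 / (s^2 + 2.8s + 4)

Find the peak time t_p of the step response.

t_p ≈ 2.200 s

Comparing s^2 + 2.8s + 4 to s^2 + 2ζωₙs + ωₙ²: ωₙ = 2 rad/s and ζ = 2.8/(2·2) = 0.7.
ζωₙ = 2.8/2 = 1.4, so ω_d = ωₙ√(1−ζ²) = √(ωₙ² − (ζωₙ)²) = √(4 − 1.4²) = √2.04 ≈ 1.428 rad/s.
t_p = π/ω_d = π/1.428 ≈ 2.200 s.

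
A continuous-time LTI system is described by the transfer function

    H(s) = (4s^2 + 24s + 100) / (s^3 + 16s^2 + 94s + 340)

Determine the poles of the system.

s = -10, -3 ± 5j

The poles are the roots of the denominator s^3 + 16s^2 + 94s + 340 = 0.
Trying s = -10: the polynomial evaluates to 0, so (s + 10) is a factor.
Dividing out leaves s^2 + 6s + 34 = 0.
The quadratic formula then gives s = -3 ± 5j.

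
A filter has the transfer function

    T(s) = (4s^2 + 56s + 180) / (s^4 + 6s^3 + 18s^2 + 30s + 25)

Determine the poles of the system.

s = -2 ± j, -1 ± 2j

The poles are the roots of the denominator s^4 + 6s^3 + 18s^2 + 30s + 25 = 0.
No real roots exist; factor into two real quadratics: (s^2 + 4s + 5)(s^2 + 2s + 5) = 0.
Each quadratic gives a conjugate pair via the quadratic formula.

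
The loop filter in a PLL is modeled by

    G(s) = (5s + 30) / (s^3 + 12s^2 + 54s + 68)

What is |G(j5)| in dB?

|G(j5)|_dB ≈ -16.9 dB

Substitute s = j5: numerator = 30 + j25, denominator = -232 + j145.
|G(j5)| = |30 + j25| / |-232 + j145| = 39.051 / 273.59 ≈ 0.1427.
In decibels: 20·log₁₀(0.1427) ≈ -16.9 dB.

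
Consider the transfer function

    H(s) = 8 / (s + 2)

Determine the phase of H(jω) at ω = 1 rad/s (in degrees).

At s = j1: numerator = 8, denominator = 2 + j1.
∠H = ∠num − ∠den = 0° − (26.565°) = -26.57°.

∠H(j1) ≈ -26.57°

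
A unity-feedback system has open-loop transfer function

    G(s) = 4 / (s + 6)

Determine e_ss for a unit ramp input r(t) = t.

G(s) has no poles at the origin.
This is a Type 0 system; Kv = lim_{s→0} s·G(s) = 0, so the steady-state error for a ramp input is infinite.

e_ss = ∞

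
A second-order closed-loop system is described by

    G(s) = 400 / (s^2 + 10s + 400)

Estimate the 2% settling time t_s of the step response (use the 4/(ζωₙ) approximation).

Comparing s^2 + 10s + 400 to s^2 + 2ζωₙs + ωₙ²: ωₙ = 20 rad/s and ζ = 10/(2·20) = 0.25.
ζωₙ = 10/2 = 5, so t_s ≈ 4/(ζωₙ) = 4/5 = 0.8000 s.

t_s ≈ 0.8000 s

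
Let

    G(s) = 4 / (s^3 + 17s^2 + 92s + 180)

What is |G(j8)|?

Substitute s = j8: numerator = 4, denominator = -908 + j224.
|G(j8)| = |4| / |-908 + j224| = 4 / 935.22 ≈ 0.004277.

|G(j8)| ≈ 0.004277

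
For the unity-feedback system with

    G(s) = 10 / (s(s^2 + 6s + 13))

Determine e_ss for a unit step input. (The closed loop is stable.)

G(s) has one pole at the origin.
This is a Type 1 system; for a step input the steady-state error is zero.

e_ss = 0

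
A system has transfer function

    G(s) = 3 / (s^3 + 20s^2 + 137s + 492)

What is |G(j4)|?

Substitute s = j4: numerator = 3, denominator = 172 + j484.
|G(j4)| = |3| / |172 + j484| = 3 / 513.65 ≈ 0.005841.

|G(j4)| ≈ 0.005841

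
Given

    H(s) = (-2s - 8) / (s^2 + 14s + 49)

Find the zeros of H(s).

Set the numerator to zero: -2s - 8 = 0, i.e. -2·(s + 4) = 0.
So s = -4.

s = -4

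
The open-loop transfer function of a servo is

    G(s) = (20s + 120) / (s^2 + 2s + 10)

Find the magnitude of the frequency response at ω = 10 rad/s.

Substitute s = j10: numerator = 120 + j200, denominator = -90 + j20.
|G(j10)| = |120 + j200| / |-90 + j20| = 233.24 / 92.195 ≈ 2.530.

|G(j10)| ≈ 2.530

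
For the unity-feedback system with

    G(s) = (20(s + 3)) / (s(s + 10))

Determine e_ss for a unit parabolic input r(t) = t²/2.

e_ss = ∞

G(s) has one pole at the origin.
This is a Type 1 system; Ka = lim_{s→0} s^2·G(s) = 0, so the steady-state error for a parabola input is infinite.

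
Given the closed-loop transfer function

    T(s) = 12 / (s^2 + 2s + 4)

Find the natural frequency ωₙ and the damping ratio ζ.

ωₙ = 2 rad/s, ζ = 0.5

Compare the denominator to the standard form s^2 + 2ζωₙs + ωₙ².
ωₙ² = 4, so ωₙ = 2 rad/s.
2ζωₙ = 2, so ζ = 2/(2·2) = 0.5.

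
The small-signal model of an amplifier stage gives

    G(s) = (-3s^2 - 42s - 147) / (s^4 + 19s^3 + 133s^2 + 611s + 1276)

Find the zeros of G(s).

s = -7, -7

Set the numerator to zero: -3s^2 - 42s - 147 = 0, i.e. -3·(s^2 + 14s + 49) = 0.
Factoring: (s + 7)^2 = 0.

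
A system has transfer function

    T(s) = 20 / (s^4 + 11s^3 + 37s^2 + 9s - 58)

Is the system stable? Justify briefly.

unstable

The denominator s^4 + 11s^3 + 37s^2 + 9s - 58 factors as (s + 2)(s - 1)(s^2 + 10s + 29), giving poles at s = -2, 1, -5 + 2j, -5 - 2j.
Since the pole(s) at s = 1 lie in the right half-plane, the system is unstable.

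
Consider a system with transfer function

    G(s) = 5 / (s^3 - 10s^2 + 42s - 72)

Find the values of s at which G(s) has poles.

s = 3 ± 3j, 4

The poles are the roots of the denominator s^3 - 10s^2 + 42s - 72 = 0.
Trying s = 4: the polynomial evaluates to 0, so (s - 4) is a factor.
Dividing out leaves s^2 - 6s + 18 = 0.
The quadratic formula then gives s = 3 ± 3j.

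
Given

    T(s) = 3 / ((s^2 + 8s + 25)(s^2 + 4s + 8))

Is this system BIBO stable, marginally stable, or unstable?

stable

The poles can be read from the denominator factors: s = -4 ± 3j, -2 ± 2j.
Since all poles lie strictly in the left half-plane, the system is stable.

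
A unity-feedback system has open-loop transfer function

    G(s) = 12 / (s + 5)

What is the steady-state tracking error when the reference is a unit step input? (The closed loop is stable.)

e_ss = 0.2941

G(s) has no poles at the origin.
This is a Type 0 system. Kp = lim_{s→0} G(s) = 12/5.
e_ss = 1/(1 + Kp) = 1/(1 + 12/5) = 5/17 ≈ 0.2941.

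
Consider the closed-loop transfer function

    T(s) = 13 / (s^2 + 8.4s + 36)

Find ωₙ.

Compare the denominator to the standard form s^2 + 2ζωₙs + ωₙ².
ωₙ² = 36, so ωₙ = 6 rad/s.

ωₙ = 6 rad/s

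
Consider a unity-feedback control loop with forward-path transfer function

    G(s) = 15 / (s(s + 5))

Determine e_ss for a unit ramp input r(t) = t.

G(s) has one pole at the origin.
This is a Type 1 system. Kv = lim_{s→0} s·G(s) = 15/5 = 3.
e_ss = 1/Kv = 1/(3) = 1/3 ≈ 0.3333.

e_ss = 0.3333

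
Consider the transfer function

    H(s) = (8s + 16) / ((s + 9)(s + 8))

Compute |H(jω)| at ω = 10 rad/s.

|H(j10)| ≈ 0.4735

Substitute s = j10: numerator = 16 + j80, denominator = -28 + j170.
|H(j10)| = |16 + j80| / |-28 + j170| = 81.584 / 172.29 ≈ 0.4735.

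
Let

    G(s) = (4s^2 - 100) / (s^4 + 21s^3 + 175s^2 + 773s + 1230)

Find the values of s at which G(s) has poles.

The poles are the roots of the denominator s^4 + 21s^3 + 175s^2 + 773s + 1230 = 0.
Trying s = -3: the polynomial evaluates to 0, so (s + 3) is a factor.
Dividing out leaves s^3 + 18s^2 + 121s + 410 = 0.
This factors further as (s^2 + 8s + 41)(s + 10) = 0.

s = -4 + 5j, -4 - 5j, -3, -10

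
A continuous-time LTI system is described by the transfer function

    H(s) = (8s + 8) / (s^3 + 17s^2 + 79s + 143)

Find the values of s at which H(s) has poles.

s = -3 ± 2j, -11

The poles are the roots of the denominator s^3 + 17s^2 + 79s + 143 = 0.
Trying s = -11: the polynomial evaluates to 0, so (s + 11) is a factor.
Dividing out leaves s^2 + 6s + 13 = 0.
The quadratic formula then gives s = -3 ± 2j.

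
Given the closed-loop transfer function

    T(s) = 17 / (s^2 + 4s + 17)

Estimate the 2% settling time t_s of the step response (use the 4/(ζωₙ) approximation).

t_s ≈ 2 s

Comparing s^2 + 4s + 17 to s^2 + 2ζωₙs + ωₙ²: ωₙ = √17 ≈ 4.123 rad/s and ζ = 4/(2·√17) ≈ 0.4851.
ζωₙ = 4/2 = 2, so t_s ≈ 4/(ζωₙ) = 4/2 = 2 s.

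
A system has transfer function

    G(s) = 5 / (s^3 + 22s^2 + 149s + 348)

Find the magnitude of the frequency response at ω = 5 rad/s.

|G(j5)| ≈ 0.007668

Substitute s = j5: numerator = 5, denominator = -202 + j620.
|G(j5)| = |5| / |-202 + j620| = 5 / 652.08 ≈ 0.007668.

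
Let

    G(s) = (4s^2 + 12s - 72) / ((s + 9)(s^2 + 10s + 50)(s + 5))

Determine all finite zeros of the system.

Set the numerator to zero: 4s^2 + 12s - 72 = 0, i.e. 4·(s^2 + 3s - 18) = 0.
Factoring: (s + 6)(s - 3) = 0.

s = -6, 3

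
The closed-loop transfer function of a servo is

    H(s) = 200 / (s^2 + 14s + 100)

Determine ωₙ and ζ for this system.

ωₙ = 10 rad/s, ζ = 0.7

Compare the denominator to the standard form s^2 + 2ζωₙs + ωₙ².
ωₙ² = 100, so ωₙ = 10 rad/s.
2ζωₙ = 14, so ζ = 14/(2·10) = 0.7.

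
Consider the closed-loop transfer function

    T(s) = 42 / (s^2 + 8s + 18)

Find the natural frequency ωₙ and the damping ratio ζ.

ωₙ ≈ 4.243 rad/s, ζ ≈ 0.9428

Compare the denominator to the standard form s^2 + 2ζωₙs + ωₙ².
ωₙ² = 18, so ωₙ = √18 ≈ 4.243 rad/s.
2ζωₙ = 8, so ζ = 8/(2·√18) ≈ 0.9428.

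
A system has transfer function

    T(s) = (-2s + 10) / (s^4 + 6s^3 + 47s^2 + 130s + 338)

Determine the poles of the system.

s = -1 + 5j, -1 - 5j, -2 + 3j, -2 - 3j

The poles are the roots of the denominator s^4 + 6s^3 + 47s^2 + 130s + 338 = 0.
No real roots exist; factor into two real quadratics: (s^2 + 2s + 26)(s^2 + 4s + 13) = 0.
Each quadratic gives a conjugate pair via the quadratic formula.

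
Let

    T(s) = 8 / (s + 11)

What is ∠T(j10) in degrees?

∠T(j10) ≈ -42.27°

At s = j10: numerator = 8, denominator = 11 + j10.
∠T = ∠num − ∠den = 0° − (42.274°) = -42.27°.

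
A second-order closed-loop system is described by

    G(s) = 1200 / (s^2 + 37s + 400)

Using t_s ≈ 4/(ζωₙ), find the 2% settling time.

Comparing s^2 + 37s + 400 to s^2 + 2ζωₙs + ωₙ²: ωₙ = 20 rad/s and ζ = 37/(2·20) = 0.925.
ζωₙ = 37/2 = 18.5, so t_s ≈ 4/(ζωₙ) = 4/18.5 ≈ 0.2162 s.

t_s ≈ 0.2162 s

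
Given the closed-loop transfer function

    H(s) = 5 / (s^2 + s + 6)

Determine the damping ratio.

ζ ≈ 0.2041

Compare the denominator to the standard form s^2 + 2ζωₙs + ωₙ².
ωₙ² = 6, so ωₙ = √6 ≈ 2.449 rad/s.
2ζωₙ = 1, so ζ = 1/(2·√6) ≈ 0.2041.
With ζ = 0.2041 the response is underdamped.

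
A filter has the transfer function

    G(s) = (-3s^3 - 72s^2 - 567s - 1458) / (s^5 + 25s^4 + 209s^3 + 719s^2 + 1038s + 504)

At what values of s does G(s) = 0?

Set the numerator to zero: -3s^3 - 72s^2 - 567s - 1458 = 0, i.e. -3·(s^3 + 24s^2 + 189s + 486) = 0.
Factoring: (s + 6)(s + 9)^2 = 0.

s = -6, -9, -9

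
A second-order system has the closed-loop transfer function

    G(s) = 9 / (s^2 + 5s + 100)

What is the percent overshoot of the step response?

%OS ≈ 44.4%

Comparing s^2 + 5s + 100 to s^2 + 2ζωₙs + ωₙ²: ωₙ = 10 rad/s and ζ = 5/(2·10) = 0.25.
%OS = 100·exp(−πζ/√(1−ζ²)) = 100·exp(−π·0.25/√(1−0.25²)) ≈ 44.4%.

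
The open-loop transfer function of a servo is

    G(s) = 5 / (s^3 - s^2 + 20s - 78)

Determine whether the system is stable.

unstable

The denominator s^3 - s^2 + 20s - 78 factors as (s^2 + 2s + 26)(s - 3), giving poles at s = -1 ± 5j, 3.
Since the pole(s) at s = 3 lie in the right half-plane, the system is unstable.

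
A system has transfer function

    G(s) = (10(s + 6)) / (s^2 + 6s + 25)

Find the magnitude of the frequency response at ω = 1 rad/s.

Substitute s = j1: numerator = 60 + j10, denominator = 24 + j6.
|G(j1)| = |60 + j10| / |24 + j6| = 60.828 / 24.739 ≈ 2.459.

|G(j1)| ≈ 2.459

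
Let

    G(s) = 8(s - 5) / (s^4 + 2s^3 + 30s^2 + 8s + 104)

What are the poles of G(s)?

The poles are the roots of the denominator s^4 + 2s^3 + 30s^2 + 8s + 104 = 0.
No real roots exist; factor into two real quadratics: (s^2 + 4)(s^2 + 2s + 26) = 0.
Each quadratic gives a conjugate pair via the quadratic formula.

s = 2j, -2j, -1 + 5j, -1 - 5j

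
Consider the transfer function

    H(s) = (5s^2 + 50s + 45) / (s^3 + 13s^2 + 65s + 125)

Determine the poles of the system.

The poles are the roots of the denominator s^3 + 13s^2 + 65s + 125 = 0.
Trying s = -5: the polynomial evaluates to 0, so (s + 5) is a factor.
Dividing out leaves s^2 + 8s + 25 = 0.
The quadratic formula then gives s = -4 ± 3j.

s = -4 ± 3j, -5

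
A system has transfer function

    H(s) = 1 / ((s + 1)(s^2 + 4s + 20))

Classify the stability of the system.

The poles can be read from the denominator factors: s = -1, -2 + 4j, -2 - 4j.
Since all poles lie strictly in the left half-plane, the system is stable.

stable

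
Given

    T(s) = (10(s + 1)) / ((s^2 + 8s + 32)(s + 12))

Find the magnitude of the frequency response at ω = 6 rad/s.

|T(j6)| ≈ 0.09413

Substitute s = j6: numerator = 10 + j60, denominator = -336 + j552.
|T(j6)| = |10 + j60| / |-336 + j552| = 60.828 / 646.22 ≈ 0.09413.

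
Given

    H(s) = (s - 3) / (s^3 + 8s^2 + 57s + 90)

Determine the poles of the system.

s = -3 ± 6j, -2

The poles are the roots of the denominator s^3 + 8s^2 + 57s + 90 = 0.
Trying s = -2: the polynomial evaluates to 0, so (s + 2) is a factor.
Dividing out leaves s^2 + 6s + 45 = 0.
The quadratic formula then gives s = -3 ± 6j.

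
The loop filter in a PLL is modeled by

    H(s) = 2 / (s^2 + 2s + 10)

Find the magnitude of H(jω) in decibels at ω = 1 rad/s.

|H(j1)|_dB ≈ -13.3 dB

Substitute s = j1: numerator = 2, denominator = 9 + j2.
|H(j1)| = |2| / |9 + j2| = 2 / 9.2195 ≈ 0.2169.
In decibels: 20·log₁₀(0.2169) ≈ -13.3 dB.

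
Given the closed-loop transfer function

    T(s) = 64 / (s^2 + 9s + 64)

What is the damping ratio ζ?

ζ = 0.5625

Compare the denominator to the standard form s^2 + 2ζωₙs + ωₙ².
ωₙ² = 64, so ωₙ = 8 rad/s.
2ζωₙ = 9, so ζ = 9/(2·8) = 0.5625.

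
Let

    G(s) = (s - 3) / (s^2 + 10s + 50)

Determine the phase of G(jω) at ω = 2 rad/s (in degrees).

∠G(j2) ≈ 122.8°

At s = j2: numerator = -3 + j2, denominator = 46 + j20.
∠G = ∠num − ∠den = 146.31° − (23.499°) = 122.8°.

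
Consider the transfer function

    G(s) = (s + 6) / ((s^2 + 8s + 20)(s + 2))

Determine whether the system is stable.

stable

The poles can be read from the denominator factors: s = -4 ± 2j, -2.
Since all poles lie strictly in the left half-plane, the system is stable.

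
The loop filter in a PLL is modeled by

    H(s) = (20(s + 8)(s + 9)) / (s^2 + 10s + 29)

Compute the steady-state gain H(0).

At s = 0 each factor (s + a) contributes a and each (s^2 + bs + c) contributes c.
H(0) = 20·(8) · (9) / ((29)) = 1440/29 = 1440/29.

H(0) = 1440/29 ≈ 49.66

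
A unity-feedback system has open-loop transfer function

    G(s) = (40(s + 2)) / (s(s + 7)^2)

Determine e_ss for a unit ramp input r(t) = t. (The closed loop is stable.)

G(s) has one pole at the origin.
This is a Type 1 system. Kv = lim_{s→0} s·G(s) = 80/49.
e_ss = 1/Kv = 1/(80/49) = 49/80 ≈ 0.6125.

e_ss = 0.6125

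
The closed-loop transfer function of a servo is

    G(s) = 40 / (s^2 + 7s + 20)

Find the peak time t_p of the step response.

Comparing s^2 + 7s + 20 to s^2 + 2ζωₙs + ωₙ²: ωₙ = √20 ≈ 4.472 rad/s and ζ = 7/(2·√20) ≈ 0.7826.
ζωₙ = 7/2 = 3.5, so ω_d = ωₙ√(1−ζ²) = √(ωₙ² − (ζωₙ)²) = √(20 − 3.5²) = √7.75 ≈ 2.784 rad/s.
t_p = π/ω_d = π/2.784 ≈ 1.128 s.

t_p ≈ 1.128 s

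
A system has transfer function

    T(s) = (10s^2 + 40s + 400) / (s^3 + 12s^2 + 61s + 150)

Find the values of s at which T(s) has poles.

The poles are the roots of the denominator s^3 + 12s^2 + 61s + 150 = 0.
Trying s = -6: the polynomial evaluates to 0, so (s + 6) is a factor.
Dividing out leaves s^2 + 6s + 25 = 0.
The quadratic formula then gives s = -3 ± 4j.

s = -6, -3 + 4j, -3 - 4j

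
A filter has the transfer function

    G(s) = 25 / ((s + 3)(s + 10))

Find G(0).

G(0) = 5/6 ≈ 0.8333

At s = 0 each factor (s + a) contributes a and each (s^2 + bs + c) contributes c.
G(0) = 25·1 / ((3) · (10)) = 25/30 = 5/6.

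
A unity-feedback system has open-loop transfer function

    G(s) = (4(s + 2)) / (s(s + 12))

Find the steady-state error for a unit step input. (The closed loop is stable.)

e_ss = 0

G(s) has one pole at the origin.
This is a Type 1 system; for a step input the steady-state error is zero.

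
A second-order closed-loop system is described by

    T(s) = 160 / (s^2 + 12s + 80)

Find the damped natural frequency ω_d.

ω_d ≈ 6.633 rad/s

Comparing s^2 + 12s + 80 to s^2 + 2ζωₙs + ωₙ²: ωₙ = √80 ≈ 8.944 rad/s and ζ = 12/(2·√80) ≈ 0.6708.
ζωₙ = 12/2 = 6, so ω_d = ωₙ√(1−ζ²) = √(ωₙ² − (ζωₙ)²) = √(80 − 6²) = √44 ≈ 6.633 rad/s.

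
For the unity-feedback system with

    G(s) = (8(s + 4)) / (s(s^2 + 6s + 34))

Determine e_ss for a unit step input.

G(s) has one pole at the origin.
This is a Type 1 system; for a step input the steady-state error is zero.

e_ss = 0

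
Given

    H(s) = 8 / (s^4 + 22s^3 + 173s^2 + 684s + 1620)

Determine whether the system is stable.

The denominator s^4 + 22s^3 + 173s^2 + 684s + 1620 factors as (s^2 + 4s + 20)(s + 9)^2, giving poles at s = -2 + 4j, -2 - 4j, -9, -9.
Since all poles lie strictly in the left half-plane, the system is stable.

stable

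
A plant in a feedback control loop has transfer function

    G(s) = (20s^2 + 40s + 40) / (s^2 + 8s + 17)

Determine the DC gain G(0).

Set s = 0: G(0) = (40) / (17) = 40/17.

G(0) = 40/17 ≈ 2.353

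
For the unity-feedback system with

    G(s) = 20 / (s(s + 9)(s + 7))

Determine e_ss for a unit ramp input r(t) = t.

e_ss = 3.150

G(s) has one pole at the origin.
This is a Type 1 system. Kv = lim_{s→0} s·G(s) = 20/63.
e_ss = 1/Kv = 1/(20/63) = 63/20 ≈ 3.150.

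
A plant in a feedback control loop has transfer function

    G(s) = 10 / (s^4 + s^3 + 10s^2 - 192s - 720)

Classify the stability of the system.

The denominator s^4 + s^3 + 10s^2 - 192s - 720 factors as (s^2 + 4s + 40)(s - 6)(s + 3), giving poles at s = -2 ± 6j, 6, -3.
Since the pole(s) at s = 6 lie in the right half-plane, the system is unstable.

unstable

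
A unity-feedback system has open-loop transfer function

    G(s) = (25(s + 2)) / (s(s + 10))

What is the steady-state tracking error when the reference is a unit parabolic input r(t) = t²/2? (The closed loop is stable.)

e_ss = ∞

G(s) has one pole at the origin.
This is a Type 1 system; Ka = lim_{s→0} s^2·G(s) = 0, so the steady-state error for a parabola input is infinite.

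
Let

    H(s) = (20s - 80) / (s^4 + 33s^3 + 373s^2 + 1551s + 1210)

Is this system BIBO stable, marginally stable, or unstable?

stable

The denominator s^4 + 33s^3 + 373s^2 + 1551s + 1210 factors as (s + 1)(s + 11)^2(s + 10), giving poles at s = -1, -11, -11, -10.
Since all poles lie strictly in the left half-plane, the system is stable.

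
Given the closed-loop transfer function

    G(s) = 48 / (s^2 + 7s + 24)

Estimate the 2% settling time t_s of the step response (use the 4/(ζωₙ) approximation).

t_s ≈ 1.143 s

Comparing s^2 + 7s + 24 to s^2 + 2ζωₙs + ωₙ²: ωₙ = √24 ≈ 4.899 rad/s and ζ = 7/(2·√24) ≈ 0.7144.
ζωₙ = 7/2 = 3.5, so t_s ≈ 4/(ζωₙ) = 4/3.5 ≈ 1.143 s.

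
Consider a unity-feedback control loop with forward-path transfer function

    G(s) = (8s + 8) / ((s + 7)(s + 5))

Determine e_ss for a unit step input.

G(s) has no poles at the origin.
This is a Type 0 system. Kp = lim_{s→0} G(s) = 8/35.
e_ss = 1/(1 + Kp) = 1/(1 + 8/35) = 35/43 ≈ 0.8140.

e_ss = 0.8140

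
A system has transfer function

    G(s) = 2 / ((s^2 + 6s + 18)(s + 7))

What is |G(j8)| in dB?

Substitute s = j8: numerator = 2, denominator = -706 - j32.
|G(j8)| = |2| / |-706 - j32| = 2 / 706.72 ≈ 0.002830.
In decibels: 20·log₁₀(0.002830) ≈ -51.0 dB.

|G(j8)|_dB ≈ -51.0 dB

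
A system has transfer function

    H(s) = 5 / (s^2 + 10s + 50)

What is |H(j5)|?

Substitute s = j5: numerator = 5, denominator = 25 + j50.
|H(j5)| = |5| / |25 + j50| = 5 / 55.902 ≈ 0.08944.

|H(j5)| ≈ 0.08944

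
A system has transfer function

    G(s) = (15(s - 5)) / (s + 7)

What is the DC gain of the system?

At s = 0 each factor (s + a) contributes a and each (s^2 + bs + c) contributes c.
G(0) = 15·(-5) / ((7)) = -75/7 = -75/7.

G(0) = -75/7 ≈ -10.71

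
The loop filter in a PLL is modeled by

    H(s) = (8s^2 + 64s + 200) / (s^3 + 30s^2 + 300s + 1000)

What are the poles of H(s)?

The poles are the roots of the denominator s^3 + 30s^2 + 300s + 1000 = 0.
Trying s = -10: the polynomial evaluates to 0, so (s + 10) is a factor.
Dividing out leaves s^2 + 20s + 100 = 0.
Factoring the quadratic: (s + 10)^2 = 0.

s = -10, -10, -10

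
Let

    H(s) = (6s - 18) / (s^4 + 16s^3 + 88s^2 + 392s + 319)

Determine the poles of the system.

s = -11, -2 + 5j, -2 - 5j, -1

The poles are the roots of the denominator s^4 + 16s^3 + 88s^2 + 392s + 319 = 0.
Trying s = -11: the polynomial evaluates to 0, so (s + 11) is a factor.
Dividing out leaves s^3 + 5s^2 + 33s + 29 = 0.
This factors further as (s^2 + 4s + 29)(s + 1) = 0.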